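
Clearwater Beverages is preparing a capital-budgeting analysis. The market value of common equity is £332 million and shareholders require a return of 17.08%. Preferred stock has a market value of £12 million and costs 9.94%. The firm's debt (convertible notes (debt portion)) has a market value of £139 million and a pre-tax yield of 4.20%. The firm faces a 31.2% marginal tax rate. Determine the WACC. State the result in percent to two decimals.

12.82%

Total capital V = 332 + 12 + 139 = 483.
Equity: weight = 332/483 = 0.6874; cost = 17.08%.
Preferred: weight = 12/483 = 0.0248; cost = 9.94%.
Convertible notes (debt portion): weight = 139/483 = 0.2878; after-tax cost = 4.2% × (1 − 31.2%) = 2.8896%.
WACC = 0.6874 × 17.0800% + 0.0248 × 9.9400% + 0.2878 × 2.8896% = 12.8188%.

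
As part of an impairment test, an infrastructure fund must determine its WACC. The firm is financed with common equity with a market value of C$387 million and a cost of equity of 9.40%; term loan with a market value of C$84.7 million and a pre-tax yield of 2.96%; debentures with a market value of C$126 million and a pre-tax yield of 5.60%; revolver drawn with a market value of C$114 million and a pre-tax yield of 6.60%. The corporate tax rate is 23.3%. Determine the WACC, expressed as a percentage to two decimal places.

Total capital V = 387 + 84.7 + 126 + 114 = 711.7.
Equity: weight = 387/711.7 = 0.5438; cost = 9.4%.
Term loan: weight = 84.7/711.7 = 0.1190; after-tax cost = 2.96% × (1 − 23.3%) = 2.2703%.
Debentures: weight = 126/711.7 = 0.1770; after-tax cost = 5.6% × (1 − 23.3%) = 4.2952%.
Revolver drawn: weight = 114/711.7 = 0.1602; after-tax cost = 6.6% × (1 − 23.3%) = 5.0622%.
WACC = 0.5438 × 9.4000% + 0.1190 × 2.2703% + 0.1770 × 4.2952% + 0.1602 × 5.0622% = 6.9529%.

6.95%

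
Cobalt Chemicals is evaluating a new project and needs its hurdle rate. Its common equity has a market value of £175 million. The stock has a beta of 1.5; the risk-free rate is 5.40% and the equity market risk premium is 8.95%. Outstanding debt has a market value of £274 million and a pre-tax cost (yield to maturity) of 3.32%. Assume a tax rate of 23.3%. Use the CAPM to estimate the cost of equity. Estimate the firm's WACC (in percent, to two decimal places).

8.89%

Cost of equity via CAPM: Re = 5.4% + 1.5 × 8.95% = 18.8250%.
Total capital V = 175 + 274 = 449.
Equity: weight = 175/449 = 0.3898; cost = 18.825%.
Debt: weight = 274/449 = 0.6102; after-tax cost = 3.32% × (1 − 23.3%) = 2.5464%.
WACC = 0.3898 × 18.8250% + 0.6102 × 2.5464% = 8.8911%.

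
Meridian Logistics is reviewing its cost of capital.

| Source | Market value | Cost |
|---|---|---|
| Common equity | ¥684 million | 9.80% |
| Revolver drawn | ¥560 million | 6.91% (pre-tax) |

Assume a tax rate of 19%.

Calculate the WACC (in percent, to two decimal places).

Total capital V = 684 + 560 = 1244.
Equity: weight = 684/1244 = 0.5498; cost = 9.8%.
Revolver drawn: weight = 560/1244 = 0.4502; after-tax cost = 6.91% × (1 − 19%) = 5.5971%.
WACC = 0.5498 × 9.8000% + 0.4502 × 5.5971% = 7.9080%.

7.91%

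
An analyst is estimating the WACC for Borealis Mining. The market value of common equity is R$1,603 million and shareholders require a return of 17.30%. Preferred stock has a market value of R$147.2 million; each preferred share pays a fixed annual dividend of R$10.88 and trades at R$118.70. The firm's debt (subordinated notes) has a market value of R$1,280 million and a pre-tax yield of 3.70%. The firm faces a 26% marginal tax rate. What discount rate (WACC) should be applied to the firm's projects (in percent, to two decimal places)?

10.75%

Cost of preferred: Rp = 10.88 / 118.7 = 9.1660%.
Total capital V = 1603 + 147.2 + 1280 = 3030.2.
Equity: weight = 1603/3030.2 = 0.5290; cost = 17.3%.
Preferred: weight = 147.2/3030.2 = 0.0486; cost = 9.166%.
Subordinated notes: weight = 1280/3030.2 = 0.4224; after-tax cost = 3.7% × (1 − 26%) = 2.7380%.
WACC = 0.5290 × 17.3000% + 0.0486 × 9.1660% + 0.4224 × 2.7380% = 10.7537%.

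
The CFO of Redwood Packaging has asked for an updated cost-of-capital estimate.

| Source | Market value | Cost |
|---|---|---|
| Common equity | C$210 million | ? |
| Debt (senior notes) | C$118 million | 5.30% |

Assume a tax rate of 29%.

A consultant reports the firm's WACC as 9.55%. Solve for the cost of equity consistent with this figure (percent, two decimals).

12.80%

Total capital V = 210 + 118 = 328.
Equity weight = 210/328 = 0.6402.
Senior notes weight = 118/328 = 0.3598.
Debt contribution = 0.3598 × 5.3% × (1 − 29%) = 1.3538%.
Required equity contribution = 9.55% − 1.3538% = 8.1962%.
Re = 8.1962% / 0.6402 = 12.8017%.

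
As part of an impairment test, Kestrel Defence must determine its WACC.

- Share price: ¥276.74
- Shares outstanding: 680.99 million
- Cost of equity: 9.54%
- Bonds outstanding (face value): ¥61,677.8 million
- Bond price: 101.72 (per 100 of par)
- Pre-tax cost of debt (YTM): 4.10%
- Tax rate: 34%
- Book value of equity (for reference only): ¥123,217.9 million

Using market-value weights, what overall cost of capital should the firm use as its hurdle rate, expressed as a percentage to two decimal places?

7.83%

Market value of equity E = 276.74 × 680.99m = 188457.1726m. Market value of debt D = 61677.8m × 101.72/100 = 62738.65816m.
Total capital V = 188457.1726 + 62738.65816 = 251195.83076.
Equity: weight = 188457.1726/251195.83076 = 0.7502; cost = 9.54%.
Bonds outstanding: weight = 62738.65816/251195.83076 = 0.2498; after-tax cost = 4.1% × (1 − 34%) = 2.7060%.
WACC = 0.7502 × 9.5400% + 0.2498 × 2.7060% = 7.8331%.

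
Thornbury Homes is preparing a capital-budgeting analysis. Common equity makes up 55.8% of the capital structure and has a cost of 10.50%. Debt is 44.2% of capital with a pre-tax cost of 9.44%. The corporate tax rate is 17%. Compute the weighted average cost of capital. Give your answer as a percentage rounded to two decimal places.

After-tax cost of debt = 9.44% × (1 − 17%) = 7.8352%.
WACC = 0.558 × 10.5000% + 0.442 × 7.8352% = 9.3222%.

9.32%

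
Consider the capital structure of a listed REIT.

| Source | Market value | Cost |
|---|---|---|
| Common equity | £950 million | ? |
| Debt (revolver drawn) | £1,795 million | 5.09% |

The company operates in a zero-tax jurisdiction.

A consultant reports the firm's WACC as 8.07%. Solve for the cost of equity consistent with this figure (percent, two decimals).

13.70%

Total capital V = 950 + 1795 = 2745.
Equity weight = 950/2745 = 0.3461.
Revolver drawn weight = 1795/2745 = 0.6539.
Debt contribution = 0.6539 × 5.09% × (1 − 0%) = 3.3284%.
Required equity contribution = 8.07% − 3.3284% = 4.7416%.
Re = 4.7416% / 0.3461 = 13.7006%.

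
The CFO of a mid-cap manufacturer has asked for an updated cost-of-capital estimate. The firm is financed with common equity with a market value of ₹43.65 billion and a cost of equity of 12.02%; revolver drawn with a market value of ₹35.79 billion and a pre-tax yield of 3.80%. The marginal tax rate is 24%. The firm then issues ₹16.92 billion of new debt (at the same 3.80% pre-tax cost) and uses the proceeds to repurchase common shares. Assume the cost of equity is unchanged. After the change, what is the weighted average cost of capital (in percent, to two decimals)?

5.96%

After the change:
Total capital V = 26.73 + 52.71 = 79.44.
Equity: weight = 26.73/79.44 = 0.3365; cost = 12.02%.
Revolver drawn: weight = 52.71/79.44 = 0.6635; after-tax cost = 3.8% × (1 − 24%) = 2.8880%.
WACC = 0.3365 × 12.0200% + 0.6635 × 2.8880% = 5.9607%.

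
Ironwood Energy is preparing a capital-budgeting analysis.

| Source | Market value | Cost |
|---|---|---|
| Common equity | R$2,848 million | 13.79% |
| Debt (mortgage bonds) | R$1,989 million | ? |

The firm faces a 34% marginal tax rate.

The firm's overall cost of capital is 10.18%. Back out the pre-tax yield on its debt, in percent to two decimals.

7.59%

Total capital V = 2848 + 1989 = 4837.
Equity weight = 2848/4837 = 0.5888.
Mortgage bonds weight = 1989/4837 = 0.4112.
Equity contribution = 0.5888 × 13.79% = 8.1195%.
Remaining for debt = 10.18% − 8.1195% = 2.0605%.
Rd × (1 − 34%) × 0.4112 = 2.0605%  ⇒  Rd = 7.5923%.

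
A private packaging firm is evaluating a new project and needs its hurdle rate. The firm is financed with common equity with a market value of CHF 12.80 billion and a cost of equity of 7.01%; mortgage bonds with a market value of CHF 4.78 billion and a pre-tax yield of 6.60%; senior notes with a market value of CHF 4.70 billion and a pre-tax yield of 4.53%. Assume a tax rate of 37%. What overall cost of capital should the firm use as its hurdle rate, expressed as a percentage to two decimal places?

5.52%

Total capital V = 12.8 + 4.78 + 4.7 = 22.28.
Equity: weight = 12.8/22.28 = 0.5745; cost = 7.01%.
Mortgage bonds: weight = 4.78/22.28 = 0.2145; after-tax cost = 6.6% × (1 − 37%) = 4.1580%.
Senior notes: weight = 4.7/22.28 = 0.2110; after-tax cost = 4.53% × (1 − 37%) = 2.8539%.
WACC = 0.5745 × 7.0100% + 0.2145 × 4.1580% + 0.2110 × 2.8539% = 5.5214%.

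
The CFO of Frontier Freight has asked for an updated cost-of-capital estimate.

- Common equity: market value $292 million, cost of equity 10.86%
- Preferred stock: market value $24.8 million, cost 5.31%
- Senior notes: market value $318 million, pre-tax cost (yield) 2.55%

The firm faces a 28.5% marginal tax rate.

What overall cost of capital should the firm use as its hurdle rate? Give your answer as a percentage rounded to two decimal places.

Total capital V = 292 + 24.8 + 318 = 634.8.
Equity: weight = 292/634.8 = 0.4600; cost = 10.86%.
Preferred: weight = 24.8/634.8 = 0.0391; cost = 5.31%.
Senior notes: weight = 318/634.8 = 0.5009; after-tax cost = 2.55% × (1 − 28.5%) = 1.8233%.
WACC = 0.4600 × 10.8600% + 0.0391 × 5.3100% + 0.5009 × 1.8233% = 6.1163%.

6.12%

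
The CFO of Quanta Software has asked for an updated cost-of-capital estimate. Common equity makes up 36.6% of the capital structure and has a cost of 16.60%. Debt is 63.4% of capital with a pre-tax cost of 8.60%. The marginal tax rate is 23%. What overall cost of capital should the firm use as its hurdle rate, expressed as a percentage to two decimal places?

After-tax cost of debt = 8.6% × (1 − 23%) = 6.6220%.
WACC = 0.366 × 16.6000% + 0.634 × 6.6220% = 10.2739%.

10.27%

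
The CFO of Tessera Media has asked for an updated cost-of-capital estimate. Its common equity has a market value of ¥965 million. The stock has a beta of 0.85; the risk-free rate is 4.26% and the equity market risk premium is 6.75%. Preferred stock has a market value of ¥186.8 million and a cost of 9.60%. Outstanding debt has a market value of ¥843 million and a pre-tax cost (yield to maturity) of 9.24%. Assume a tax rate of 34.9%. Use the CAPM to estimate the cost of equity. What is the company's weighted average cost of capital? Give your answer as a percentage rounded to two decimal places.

8.28%

Cost of equity via CAPM: Re = 4.26% + 0.85 × 6.75% = 9.9975%.
Total capital V = 965 + 186.8 + 843 = 1994.8.
Equity: weight = 965/1994.8 = 0.4838; cost = 9.9975%.
Preferred: weight = 186.8/1994.8 = 0.0936; cost = 9.6%.
Debt: weight = 843/1994.8 = 0.4226; after-tax cost = 9.24% × (1 − 34.9%) = 6.0152%.
WACC = 0.4838 × 9.9975% + 0.0936 × 9.6000% + 0.4226 × 6.0152% = 8.2774%.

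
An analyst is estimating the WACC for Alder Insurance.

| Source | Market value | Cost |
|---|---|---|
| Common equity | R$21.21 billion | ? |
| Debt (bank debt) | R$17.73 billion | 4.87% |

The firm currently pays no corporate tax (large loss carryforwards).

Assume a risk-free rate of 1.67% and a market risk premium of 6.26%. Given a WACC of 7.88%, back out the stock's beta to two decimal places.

1.39

Total capital V = 21.21 + 17.73 = 38.94.
Equity weight = 21.21/38.94 = 0.5447.
Bank debt weight = 17.73/38.94 = 0.4553.
Debt contribution = 0.4553 × 4.87% × (1 − 0%) = 2.2174%.
Required equity contribution = 7.88% − 2.2174% = 5.6626%  ⇒  Re = 10.3961%.
CAPM: 10.3961% = 1.67% + β × 6.26%  ⇒  β = 1.3940.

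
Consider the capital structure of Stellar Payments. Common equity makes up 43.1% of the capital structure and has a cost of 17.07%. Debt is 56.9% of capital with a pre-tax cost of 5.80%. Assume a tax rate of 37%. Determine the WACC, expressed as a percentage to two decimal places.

After-tax cost of debt = 5.8% × (1 − 37%) = 3.6540%.
WACC = 0.431 × 17.0700% + 0.569 × 3.6540% = 9.4363%.

9.44%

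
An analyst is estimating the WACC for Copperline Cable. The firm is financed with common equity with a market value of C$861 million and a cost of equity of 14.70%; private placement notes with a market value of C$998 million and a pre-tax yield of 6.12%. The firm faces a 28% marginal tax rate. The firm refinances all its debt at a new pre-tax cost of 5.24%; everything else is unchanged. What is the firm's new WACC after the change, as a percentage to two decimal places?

8.83%

After the change:
Total capital V = 861 + 998 = 1859.
Equity: weight = 861/1859 = 0.4632; cost = 14.7%.
Private placement notes: weight = 998/1859 = 0.5368; after-tax cost = 5.24% × (1 − 28%) = 3.7728%.
WACC = 0.4632 × 14.7000% + 0.5368 × 3.7728% = 8.8338%.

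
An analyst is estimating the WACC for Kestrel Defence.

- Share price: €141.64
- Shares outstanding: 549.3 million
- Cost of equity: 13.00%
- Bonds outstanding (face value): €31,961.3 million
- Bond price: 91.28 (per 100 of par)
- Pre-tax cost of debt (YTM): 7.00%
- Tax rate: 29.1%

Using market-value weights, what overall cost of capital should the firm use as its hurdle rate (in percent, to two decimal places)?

Market value of equity E = 141.64 × 549.3m = 77802.852m. Market value of debt D = 31961.3m × 91.28/100 = 29174.27464m.
Total capital V = 77802.852 + 29174.27464 = 106977.12664.
Equity: weight = 77802.852/106977.12664 = 0.7273; cost = 13%.
Bonds outstanding: weight = 29174.27464/106977.12664 = 0.2727; after-tax cost = 7% × (1 − 29.1%) = 4.9630%.
WACC = 0.7273 × 13.0000% + 0.2727 × 4.9630% = 10.8082%.

10.81%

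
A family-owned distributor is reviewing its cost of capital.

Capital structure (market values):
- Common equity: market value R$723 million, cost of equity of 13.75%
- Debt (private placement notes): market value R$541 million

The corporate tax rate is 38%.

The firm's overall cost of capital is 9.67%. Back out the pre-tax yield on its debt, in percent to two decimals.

6.80%

Total capital V = 723 + 541 = 1264.
Equity weight = 723/1264 = 0.5720.
Private placement notes weight = 541/1264 = 0.4280.
Equity contribution = 0.5720 × 13.75% = 7.8649%.
Remaining for debt = 9.67% − 7.8649% = 1.8051%.
Rd × (1 − 38%) × 0.4280 = 1.8051%  ⇒  Rd = 6.8023%.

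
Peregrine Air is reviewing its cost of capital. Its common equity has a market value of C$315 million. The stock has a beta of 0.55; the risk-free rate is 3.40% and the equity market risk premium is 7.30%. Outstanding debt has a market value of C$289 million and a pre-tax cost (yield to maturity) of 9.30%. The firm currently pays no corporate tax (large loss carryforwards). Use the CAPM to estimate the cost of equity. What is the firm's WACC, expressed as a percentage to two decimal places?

8.32%

Cost of equity via CAPM: Re = 3.4% + 0.55 × 7.3% = 7.4150%.
Total capital V = 315 + 289 = 604.
Equity: weight = 315/604 = 0.5215; cost = 7.415%.
Debt: weight = 289/604 = 0.4785; after-tax cost = 9.3% × (1 − 0%) = 9.3000%.
WACC = 0.5215 × 7.4150% + 0.4785 × 9.3000% = 8.3169%.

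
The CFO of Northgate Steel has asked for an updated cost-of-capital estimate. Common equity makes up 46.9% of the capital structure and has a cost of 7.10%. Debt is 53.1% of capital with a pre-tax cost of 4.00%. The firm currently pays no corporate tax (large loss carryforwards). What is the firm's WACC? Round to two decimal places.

5.45%

After-tax cost of debt = 4% × (1 − 0%) = 4.0000%.
WACC = 0.469 × 7.1000% + 0.531 × 4.0000% = 5.4539%.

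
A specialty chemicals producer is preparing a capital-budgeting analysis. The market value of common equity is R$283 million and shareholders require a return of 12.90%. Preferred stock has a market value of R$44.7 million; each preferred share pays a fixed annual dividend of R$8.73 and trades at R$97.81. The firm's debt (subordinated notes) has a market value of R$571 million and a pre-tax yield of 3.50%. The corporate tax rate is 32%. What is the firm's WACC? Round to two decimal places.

6.02%

Cost of preferred: Rp = 8.73 / 97.81 = 8.9255%.
Total capital V = 283 + 44.7 + 571 = 898.7.
Equity: weight = 283/898.7 = 0.3149; cost = 12.9%.
Preferred: weight = 44.7/898.7 = 0.0497; cost = 8.9255%.
Subordinated notes: weight = 571/898.7 = 0.6354; after-tax cost = 3.5% × (1 − 32%) = 2.3800%.
WACC = 0.3149 × 12.9000% + 0.0497 × 8.9255% + 0.6354 × 2.3800% = 6.0183%.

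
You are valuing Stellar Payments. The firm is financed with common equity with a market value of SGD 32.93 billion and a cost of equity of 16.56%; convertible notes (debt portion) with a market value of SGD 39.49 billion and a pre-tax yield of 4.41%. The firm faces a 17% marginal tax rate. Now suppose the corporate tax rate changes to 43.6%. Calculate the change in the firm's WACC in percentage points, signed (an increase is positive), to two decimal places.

-0.64 pp

Current WACC:
Total capital V = 32.93 + 39.49 = 72.42.
Equity: weight = 32.93/72.42 = 0.4547; cost = 16.56%.
Convertible notes (debt portion): weight = 39.49/72.42 = 0.5453; after-tax cost = 4.41% × (1 − 17%) = 3.6603%.
WACC = 0.4547 × 16.5600% + 0.5453 × 3.6603% = 9.5259%.
After the change:
Total capital V = 32.93 + 39.49 = 72.42.
Equity: weight = 32.93/72.42 = 0.4547; cost = 16.56%.
Convertible notes (debt portion): weight = 39.49/72.42 = 0.5453; after-tax cost = 4.41% × (1 − 43.6%) = 2.4872%.
WACC = 0.4547 × 16.5600% + 0.5453 × 2.4872% = 8.8862%.
Change in WACC = 8.8862% − 9.5259% = -0.6397 pp.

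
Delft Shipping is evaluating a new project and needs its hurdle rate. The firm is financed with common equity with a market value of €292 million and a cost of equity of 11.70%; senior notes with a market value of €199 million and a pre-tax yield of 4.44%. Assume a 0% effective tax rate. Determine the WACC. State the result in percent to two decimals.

Total capital V = 292 + 199 = 491.
Equity: weight = 292/491 = 0.5947; cost = 11.7%.
Senior notes: weight = 199/491 = 0.4053; after-tax cost = 4.44% × (1 − 0%) = 4.4400%.
WACC = 0.5947 × 11.7000% + 0.4053 × 4.4400% = 8.7576%.

8.76%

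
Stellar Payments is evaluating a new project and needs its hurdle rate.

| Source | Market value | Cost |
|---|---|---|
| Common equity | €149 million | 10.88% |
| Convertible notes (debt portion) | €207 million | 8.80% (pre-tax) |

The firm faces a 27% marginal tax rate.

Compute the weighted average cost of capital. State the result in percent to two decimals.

8.29%

Total capital V = 149 + 207 = 356.
Equity: weight = 149/356 = 0.4185; cost = 10.88%.
Convertible notes (debt portion): weight = 207/356 = 0.5815; after-tax cost = 8.8% × (1 − 27%) = 6.4240%.
WACC = 0.4185 × 10.8800% + 0.5815 × 6.4240% = 8.2890%.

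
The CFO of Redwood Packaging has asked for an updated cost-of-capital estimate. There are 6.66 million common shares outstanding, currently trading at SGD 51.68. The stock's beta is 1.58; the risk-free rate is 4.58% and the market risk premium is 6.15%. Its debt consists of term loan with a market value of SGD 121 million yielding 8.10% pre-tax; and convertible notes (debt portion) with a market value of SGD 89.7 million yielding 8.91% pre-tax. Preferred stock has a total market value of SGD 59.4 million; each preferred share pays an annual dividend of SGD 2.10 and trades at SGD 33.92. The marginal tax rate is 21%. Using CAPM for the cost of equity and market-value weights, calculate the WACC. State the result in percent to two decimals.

10.90%

Cost of equity via CAPM: Re = 4.58% + 1.58 × 6.15% = 14.2970%.
Cost of preferred: Rp = 2.1 / 33.92 = 6.1910%.
Market value of equity E = 51.68 × 6.66m = 344.1888m.
Total capital V = 344.1888 + 59.4 + 121 + 89.7 = 614.2888.
Equity: weight = 344.1888/614.2888 = 0.5603; cost = 14.297%.
Preferred: weight = 59.4/614.2888 = 0.0967; cost = 6.191%.
Term loan: weight = 121/614.2888 = 0.1970; after-tax cost = 8.1% × (1 − 21%) = 6.3990%.
Convertible notes (debt portion): weight = 89.7/614.2888 = 0.1460; after-tax cost = 8.91% × (1 − 21%) = 7.0389%.
WACC = 0.5603 × 14.2970% + 0.0967 × 6.1910% + 0.1970 × 6.3990% + 0.1460 × 7.0389% = 10.8976%.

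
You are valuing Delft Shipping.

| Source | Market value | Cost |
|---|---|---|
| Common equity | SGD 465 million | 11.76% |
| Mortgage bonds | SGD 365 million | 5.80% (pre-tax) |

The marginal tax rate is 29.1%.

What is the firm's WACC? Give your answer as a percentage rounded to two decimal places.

Total capital V = 465 + 365 = 830.
Equity: weight = 465/830 = 0.5602; cost = 11.76%.
Mortgage bonds: weight = 365/830 = 0.4398; after-tax cost = 5.8% × (1 − 29.1%) = 4.1122%.
WACC = 0.5602 × 11.7600% + 0.4398 × 4.1122% = 8.3968%.

8.40%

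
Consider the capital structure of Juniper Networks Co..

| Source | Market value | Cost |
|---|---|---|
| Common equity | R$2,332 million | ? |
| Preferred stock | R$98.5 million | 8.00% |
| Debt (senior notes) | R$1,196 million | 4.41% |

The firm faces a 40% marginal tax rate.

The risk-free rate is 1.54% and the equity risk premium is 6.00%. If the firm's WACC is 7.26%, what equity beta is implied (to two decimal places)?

Total capital V = 2332 + 98.5 + 1196 = 3626.5.
Equity weight = 2332/3626.5 = 0.6430.
Preferred weight = 98.5/3626.5 = 0.0272.
Senior notes weight = 1196/3626.5 = 0.3298.
Debt contribution = 0.3298 × 4.41% × (1 − 40%) = 0.8726%.
Preferred contribution = 0.0272 × 8% = 0.2173%.
Required equity contribution = 7.26% − 1.0899% = 6.1701%  ⇒  Re = 9.5951%.
CAPM: 9.5951% = 1.54% + β × 6.0%  ⇒  β = 1.3425.

1.34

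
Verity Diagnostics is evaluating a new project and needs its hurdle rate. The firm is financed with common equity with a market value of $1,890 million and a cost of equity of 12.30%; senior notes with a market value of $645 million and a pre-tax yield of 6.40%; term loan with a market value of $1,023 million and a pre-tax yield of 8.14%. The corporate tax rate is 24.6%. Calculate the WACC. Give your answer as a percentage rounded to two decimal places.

Total capital V = 1890 + 645 + 1023 = 3558.
Equity: weight = 1890/3558 = 0.5312; cost = 12.3%.
Senior notes: weight = 645/3558 = 0.1813; after-tax cost = 6.4% × (1 − 24.6%) = 4.8256%.
Term loan: weight = 1023/3558 = 0.2875; after-tax cost = 8.14% × (1 − 24.6%) = 6.1376%.
WACC = 0.5312 × 12.3000% + 0.1813 × 4.8256% + 0.2875 × 6.1376% = 9.1732%.

9.17%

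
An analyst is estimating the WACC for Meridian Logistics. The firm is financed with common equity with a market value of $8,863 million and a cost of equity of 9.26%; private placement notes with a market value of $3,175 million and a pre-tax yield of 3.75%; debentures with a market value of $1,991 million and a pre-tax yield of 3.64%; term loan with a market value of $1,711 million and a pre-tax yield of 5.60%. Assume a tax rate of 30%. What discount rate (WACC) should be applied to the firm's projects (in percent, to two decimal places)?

6.49%

Total capital V = 8863 + 3175 + 1991 + 1711 = 15740.
Equity: weight = 8863/15740 = 0.5631; cost = 9.26%.
Private placement notes: weight = 3175/15740 = 0.2017; after-tax cost = 3.75% × (1 − 30%) = 2.6250%.
Debentures: weight = 1991/15740 = 0.1265; after-tax cost = 3.64% × (1 − 30%) = 2.5480%.
Term loan: weight = 1711/15740 = 0.1087; after-tax cost = 5.6% × (1 − 30%) = 3.9200%.
WACC = 0.5631 × 9.2600% + 0.2017 × 2.6250% + 0.1265 × 2.5480% + 0.1087 × 3.9200% = 6.4921%.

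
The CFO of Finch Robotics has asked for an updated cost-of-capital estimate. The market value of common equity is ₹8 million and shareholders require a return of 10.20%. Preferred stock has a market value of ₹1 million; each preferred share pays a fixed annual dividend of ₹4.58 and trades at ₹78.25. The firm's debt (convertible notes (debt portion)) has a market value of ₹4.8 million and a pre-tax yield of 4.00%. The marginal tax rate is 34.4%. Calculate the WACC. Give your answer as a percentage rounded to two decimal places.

7.25%

Cost of preferred: Rp = 4.58 / 78.25 = 5.8530%.
Total capital V = 8 + 1 + 4.8 = 13.8.
Equity: weight = 8/13.8 = 0.5797; cost = 10.2%.
Preferred: weight = 1/13.8 = 0.0725; cost = 5.853%.
Convertible notes (debt portion): weight = 4.8/13.8 = 0.3478; after-tax cost = 4% × (1 − 34.4%) = 2.6240%.
WACC = 0.5797 × 10.2000% + 0.0725 × 5.8530% + 0.3478 × 2.6240% = 7.2499%.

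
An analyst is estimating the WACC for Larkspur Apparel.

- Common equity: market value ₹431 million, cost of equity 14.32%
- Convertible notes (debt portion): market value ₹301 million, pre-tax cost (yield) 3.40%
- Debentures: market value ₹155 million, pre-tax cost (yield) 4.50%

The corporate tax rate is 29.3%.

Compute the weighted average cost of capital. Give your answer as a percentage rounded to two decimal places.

Total capital V = 431 + 301 + 155 = 887.
Equity: weight = 431/887 = 0.4859; cost = 14.32%.
Convertible notes (debt portion): weight = 301/887 = 0.3393; after-tax cost = 3.4% × (1 − 29.3%) = 2.4038%.
Debentures: weight = 155/887 = 0.1747; after-tax cost = 4.5% × (1 − 29.3%) = 3.1815%.
WACC = 0.4859 × 14.3200% + 0.3393 × 2.4038% + 0.1747 × 3.1815% = 8.3299%.

8.33%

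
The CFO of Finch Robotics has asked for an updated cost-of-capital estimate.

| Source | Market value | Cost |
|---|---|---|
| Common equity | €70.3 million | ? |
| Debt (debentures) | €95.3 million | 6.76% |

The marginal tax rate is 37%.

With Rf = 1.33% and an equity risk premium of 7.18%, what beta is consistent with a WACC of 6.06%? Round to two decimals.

1.00

Total capital V = 70.3 + 95.3 = 165.6.
Equity weight = 70.3/165.6 = 0.4245.
Debentures weight = 95.3/165.6 = 0.5755.
Debt contribution = 0.5755 × 6.76% × (1 − 37%) = 2.4509%.
Required equity contribution = 6.06% − 2.4509% = 3.6091%  ⇒  Re = 8.5017%.
CAPM: 8.5017% = 1.33% + β × 7.18%  ⇒  β = 0.9988.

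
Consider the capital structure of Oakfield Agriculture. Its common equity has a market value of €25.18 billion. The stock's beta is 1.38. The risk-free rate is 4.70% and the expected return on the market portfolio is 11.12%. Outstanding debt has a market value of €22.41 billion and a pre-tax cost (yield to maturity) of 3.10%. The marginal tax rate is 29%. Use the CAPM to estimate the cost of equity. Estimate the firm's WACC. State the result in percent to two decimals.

8.21%

Market risk premium = 11.12% − 4.7% = 6.42%.
Cost of equity via CAPM: Re = 4.7% + 1.38 × 6.42% = 13.5596%.
Total capital V = 25.18 + 22.41 = 47.59.
Equity: weight = 25.18/47.59 = 0.5291; cost = 13.5596%.
Debt: weight = 22.41/47.59 = 0.4709; after-tax cost = 3.1% × (1 − 29%) = 2.2010%.
WACC = 0.5291 × 13.5596% + 0.4709 × 2.2010% = 8.2109%.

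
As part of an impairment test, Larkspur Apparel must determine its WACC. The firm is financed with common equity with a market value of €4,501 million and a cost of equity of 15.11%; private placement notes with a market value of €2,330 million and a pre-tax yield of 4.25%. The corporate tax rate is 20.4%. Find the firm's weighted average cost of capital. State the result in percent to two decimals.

11.11%

Total capital V = 4501 + 2330 = 6831.
Equity: weight = 4501/6831 = 0.6589; cost = 15.11%.
Private placement notes: weight = 2330/6831 = 0.3411; after-tax cost = 4.25% × (1 − 20.4%) = 3.3830%.
WACC = 0.6589 × 15.1100% + 0.3411 × 3.3830% = 11.1100%.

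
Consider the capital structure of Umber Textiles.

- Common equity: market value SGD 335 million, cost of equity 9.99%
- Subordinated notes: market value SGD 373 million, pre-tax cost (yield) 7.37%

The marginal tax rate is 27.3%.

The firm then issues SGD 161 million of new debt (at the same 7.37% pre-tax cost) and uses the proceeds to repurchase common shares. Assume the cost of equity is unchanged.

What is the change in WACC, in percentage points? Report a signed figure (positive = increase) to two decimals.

Current WACC:
Total capital V = 335 + 373 = 708.
Equity: weight = 335/708 = 0.4732; cost = 9.99%.
Subordinated notes: weight = 373/708 = 0.5268; after-tax cost = 7.37% × (1 − 27.3%) = 5.3580%.
WACC = 0.4732 × 9.9900% + 0.5268 × 5.3580% = 7.5497%.
After the change:
Total capital V = 174 + 534 = 708.
Equity: weight = 174/708 = 0.2458; cost = 9.99%.
Subordinated notes: weight = 534/708 = 0.7542; after-tax cost = 7.37% × (1 − 27.3%) = 5.3580%.
WACC = 0.2458 × 9.9900% + 0.7542 × 5.3580% = 6.4964%.
Change in WACC = 6.4964% − 7.5497% = -1.0533 pp.

-1.05 pp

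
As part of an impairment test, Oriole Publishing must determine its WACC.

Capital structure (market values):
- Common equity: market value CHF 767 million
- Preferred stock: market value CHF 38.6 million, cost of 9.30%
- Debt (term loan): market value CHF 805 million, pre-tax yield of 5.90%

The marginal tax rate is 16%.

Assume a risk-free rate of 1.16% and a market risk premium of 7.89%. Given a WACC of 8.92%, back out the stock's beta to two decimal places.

1.51

Total capital V = 767 + 38.6 + 805 = 1610.6.
Equity weight = 767/1610.6 = 0.4762.
Preferred weight = 38.6/1610.6 = 0.0240.
Term loan weight = 805/1610.6 = 0.4998.
Debt contribution = 0.4998 × 5.9% × (1 − 16%) = 2.4771%.
Preferred contribution = 0.0240 × 9.3% = 0.2229%.
Required equity contribution = 8.92% − 2.7000% = 6.2200%  ⇒  Re = 13.0613%.
CAPM: 13.0613% = 1.16% + β × 7.89%  ⇒  β = 1.5084.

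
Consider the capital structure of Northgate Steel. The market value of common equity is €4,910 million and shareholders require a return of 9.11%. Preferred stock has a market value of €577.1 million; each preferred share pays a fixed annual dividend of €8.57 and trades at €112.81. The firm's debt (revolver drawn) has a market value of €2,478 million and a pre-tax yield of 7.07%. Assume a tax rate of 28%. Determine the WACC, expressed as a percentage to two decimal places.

7.75%

Cost of preferred: Rp = 8.57 / 112.81 = 7.5968%.
Total capital V = 4910 + 577.1 + 2478 = 7965.1.
Equity: weight = 4910/7965.1 = 0.6164; cost = 9.11%.
Preferred: weight = 577.1/7965.1 = 0.0725; cost = 7.5968%.
Revolver drawn: weight = 2478/7965.1 = 0.3111; after-tax cost = 7.07% × (1 − 28%) = 5.0904%.
WACC = 0.6164 × 9.1100% + 0.0725 × 7.5968% + 0.3111 × 5.0904% = 7.7498%.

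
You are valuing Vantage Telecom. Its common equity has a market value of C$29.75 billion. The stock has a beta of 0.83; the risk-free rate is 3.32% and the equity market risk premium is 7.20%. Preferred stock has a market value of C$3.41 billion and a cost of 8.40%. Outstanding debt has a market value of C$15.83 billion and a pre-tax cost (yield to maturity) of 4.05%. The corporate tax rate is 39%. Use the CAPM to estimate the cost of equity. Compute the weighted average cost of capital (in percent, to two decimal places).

Cost of equity via CAPM: Re = 3.32% + 0.83 × 7.2% = 9.2960%.
Total capital V = 29.75 + 3.41 + 15.83 = 48.99.
Equity: weight = 29.75/48.99 = 0.6073; cost = 9.296%.
Preferred: weight = 3.41/48.99 = 0.0696; cost = 8.4%.
Debt: weight = 15.83/48.99 = 0.3231; after-tax cost = 4.05% × (1 − 39%) = 2.4705%.
WACC = 0.6073 × 9.2960% + 0.0696 × 8.4000% + 0.3231 × 2.4705% = 7.0281%.

7.03%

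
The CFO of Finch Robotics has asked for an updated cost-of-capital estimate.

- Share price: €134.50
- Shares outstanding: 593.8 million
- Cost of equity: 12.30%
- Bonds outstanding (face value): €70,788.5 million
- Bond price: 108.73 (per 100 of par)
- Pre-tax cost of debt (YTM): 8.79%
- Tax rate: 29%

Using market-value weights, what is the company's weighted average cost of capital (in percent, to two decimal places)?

Market value of equity E = 134.5 × 593.8m = 79866.1m. Market value of debt D = 70788.5m × 108.73/100 = 76968.33605m.
Total capital V = 79866.1 + 76968.33605 = 156834.43605.
Equity: weight = 79866.1/156834.43605 = 0.5092; cost = 12.3%.
Bonds outstanding: weight = 76968.33605/156834.43605 = 0.4908; after-tax cost = 8.79% × (1 − 29%) = 6.2409%.
WACC = 0.5092 × 12.3000% + 0.4908 × 6.2409% = 9.3264%.

9.33%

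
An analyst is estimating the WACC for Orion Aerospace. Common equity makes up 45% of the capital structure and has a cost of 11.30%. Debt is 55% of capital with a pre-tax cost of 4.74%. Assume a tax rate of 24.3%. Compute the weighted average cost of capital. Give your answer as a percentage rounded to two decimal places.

7.06%

After-tax cost of debt = 4.74% × (1 − 24.3%) = 3.5882%.
WACC = 0.450 × 11.3000% + 0.550 × 3.5882% = 7.0585%.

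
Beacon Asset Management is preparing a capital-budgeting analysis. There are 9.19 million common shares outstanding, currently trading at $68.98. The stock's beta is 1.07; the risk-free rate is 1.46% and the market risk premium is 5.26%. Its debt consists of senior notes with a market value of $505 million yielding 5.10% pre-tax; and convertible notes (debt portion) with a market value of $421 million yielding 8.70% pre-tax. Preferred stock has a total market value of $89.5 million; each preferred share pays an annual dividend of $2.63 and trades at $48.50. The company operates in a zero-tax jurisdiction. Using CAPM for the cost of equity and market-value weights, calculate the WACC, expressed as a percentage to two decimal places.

6.80%

Cost of equity via CAPM: Re = 1.46% + 1.07 × 5.26% = 7.0882%.
Cost of preferred: Rp = 2.63 / 48.5 = 5.4227%.
Market value of equity E = 68.98 × 9.19m = 633.9262m.
Total capital V = 633.9262 + 89.5 + 505 + 421 = 1649.4262.
Equity: weight = 633.9262/1649.4262 = 0.3843; cost = 7.0882%.
Preferred: weight = 89.5/1649.4262 = 0.0543; cost = 5.4227%.
Senior notes: weight = 505/1649.4262 = 0.3062; after-tax cost = 5.1% × (1 − 0%) = 5.1000%.
Convertible notes (debt portion): weight = 421/1649.4262 = 0.2552; after-tax cost = 8.7% × (1 − 0%) = 8.7000%.
WACC = 0.3843 × 7.0882% + 0.0543 × 5.4227% + 0.3062 × 5.1000% + 0.2552 × 8.7000% = 6.8005%.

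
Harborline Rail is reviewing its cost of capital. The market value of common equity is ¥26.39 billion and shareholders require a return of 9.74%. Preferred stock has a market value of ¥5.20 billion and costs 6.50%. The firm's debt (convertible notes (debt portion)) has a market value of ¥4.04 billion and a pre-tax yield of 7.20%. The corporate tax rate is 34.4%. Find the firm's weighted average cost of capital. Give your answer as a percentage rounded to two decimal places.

Total capital V = 26.39 + 5.2 + 4.04 = 35.63.
Equity: weight = 26.39/35.63 = 0.7407; cost = 9.74%.
Preferred: weight = 5.2/35.63 = 0.1459; cost = 6.5%.
Convertible notes (debt portion): weight = 4.04/35.63 = 0.1134; after-tax cost = 7.2% × (1 − 34.4%) = 4.7232%.
WACC = 0.7407 × 9.7400% + 0.1459 × 6.5000% + 0.1134 × 4.7232% = 8.6983%.

8.70%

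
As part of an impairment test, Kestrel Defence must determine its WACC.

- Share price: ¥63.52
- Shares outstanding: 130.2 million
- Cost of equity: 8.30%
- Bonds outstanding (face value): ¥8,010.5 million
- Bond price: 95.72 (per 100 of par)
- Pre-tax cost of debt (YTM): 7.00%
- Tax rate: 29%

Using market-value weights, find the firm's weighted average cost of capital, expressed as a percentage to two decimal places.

6.70%

Market value of equity E = 63.52 × 130.2m = 8270.304m. Market value of debt D = 8010.5m × 95.72/100 = 7667.6506m.
Total capital V = 8270.304 + 7667.6506 = 15937.9546.
Equity: weight = 8270.304/15937.9546 = 0.5189; cost = 8.3%.
Bonds outstanding: weight = 7667.6506/15937.9546 = 0.4811; after-tax cost = 7% × (1 − 29%) = 4.9700%.
WACC = 0.5189 × 8.3000% + 0.4811 × 4.9700% = 6.6980%.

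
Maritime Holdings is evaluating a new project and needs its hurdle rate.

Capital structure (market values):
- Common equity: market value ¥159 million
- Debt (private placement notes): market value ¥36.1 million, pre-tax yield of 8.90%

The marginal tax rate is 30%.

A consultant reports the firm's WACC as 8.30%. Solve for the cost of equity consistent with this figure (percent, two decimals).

Total capital V = 159 + 36.1 = 195.1.
Equity weight = 159/195.1 = 0.8150.
Private placement notes weight = 36.1/195.1 = 0.1850.
Debt contribution = 0.1850 × 8.9% × (1 − 30%) = 1.1528%.
Required equity contribution = 8.3% − 1.1528% = 7.1472%.
Re = 7.1472% / 0.8150 = 8.7700%.

8.77%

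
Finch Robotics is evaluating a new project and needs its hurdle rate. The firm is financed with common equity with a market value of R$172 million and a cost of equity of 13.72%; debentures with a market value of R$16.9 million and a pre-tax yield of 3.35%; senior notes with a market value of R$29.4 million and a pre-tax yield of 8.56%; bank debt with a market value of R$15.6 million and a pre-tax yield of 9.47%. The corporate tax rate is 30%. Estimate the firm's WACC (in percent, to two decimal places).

Total capital V = 172 + 16.9 + 29.4 + 15.6 = 233.9.
Equity: weight = 172/233.9 = 0.7354; cost = 13.72%.
Debentures: weight = 16.9/233.9 = 0.0723; after-tax cost = 3.35% × (1 − 30%) = 2.3450%.
Senior notes: weight = 29.4/233.9 = 0.1257; after-tax cost = 8.56% × (1 − 30%) = 5.9920%.
Bank debt: weight = 15.6/233.9 = 0.0667; after-tax cost = 9.47% × (1 − 30%) = 6.6290%.
WACC = 0.7354 × 13.7200% + 0.0723 × 2.3450% + 0.1257 × 5.9920% + 0.0667 × 6.6290% = 11.4538%.

11.45%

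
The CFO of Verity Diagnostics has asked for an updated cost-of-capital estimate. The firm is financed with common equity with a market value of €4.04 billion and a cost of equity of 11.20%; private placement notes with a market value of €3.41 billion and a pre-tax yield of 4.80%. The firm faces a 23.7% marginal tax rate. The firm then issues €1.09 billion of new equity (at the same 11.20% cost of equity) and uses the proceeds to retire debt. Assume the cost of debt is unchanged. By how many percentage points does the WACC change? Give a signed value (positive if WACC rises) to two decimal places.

+1.10 pp

Current WACC:
Total capital V = 4.04 + 3.41 = 7.45.
Equity: weight = 4.04/7.45 = 0.5423; cost = 11.2%.
Private placement notes: weight = 3.41/7.45 = 0.4577; after-tax cost = 4.8% × (1 − 23.7%) = 3.6624%.
WACC = 0.5423 × 11.2000% + 0.4577 × 3.6624% = 7.7499%.
After the change:
Total capital V = 5.13 + 2.32 = 7.45.
Equity: weight = 5.13/7.45 = 0.6886; cost = 11.2%.
Private placement notes: weight = 2.32/7.45 = 0.3114; after-tax cost = 4.8% × (1 − 23.7%) = 3.6624%.
WACC = 0.6886 × 11.2000% + 0.3114 × 3.6624% = 8.8527%.
Change in WACC = 8.8527% − 7.7499% = 1.1028 pp.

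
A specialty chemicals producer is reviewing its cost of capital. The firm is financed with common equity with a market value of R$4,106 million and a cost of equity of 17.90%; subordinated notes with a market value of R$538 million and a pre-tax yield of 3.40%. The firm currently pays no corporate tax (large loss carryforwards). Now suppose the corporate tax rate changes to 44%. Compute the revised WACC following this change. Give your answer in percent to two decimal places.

After the change:
Total capital V = 4106 + 538 = 4644.
Equity: weight = 4106/4644 = 0.8842; cost = 17.9%.
Subordinated notes: weight = 538/4644 = 0.1158; after-tax cost = 3.4% × (1 − 44%) = 1.9040%.
WACC = 0.8842 × 17.9000% + 0.1158 × 1.9040% = 16.0469%.

16.05%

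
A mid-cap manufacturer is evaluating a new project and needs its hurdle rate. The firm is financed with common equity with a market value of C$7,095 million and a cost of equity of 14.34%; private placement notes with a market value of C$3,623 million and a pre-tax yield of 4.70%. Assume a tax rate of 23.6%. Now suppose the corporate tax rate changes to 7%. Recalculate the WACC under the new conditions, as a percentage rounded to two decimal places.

After the change:
Total capital V = 7095 + 3623 = 10718.
Equity: weight = 7095/10718 = 0.6620; cost = 14.34%.
Private placement notes: weight = 3623/10718 = 0.3380; after-tax cost = 4.7% × (1 − 7%) = 4.3710%.
WACC = 0.6620 × 14.3400% + 0.3380 × 4.3710% = 10.9702%.

10.97%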